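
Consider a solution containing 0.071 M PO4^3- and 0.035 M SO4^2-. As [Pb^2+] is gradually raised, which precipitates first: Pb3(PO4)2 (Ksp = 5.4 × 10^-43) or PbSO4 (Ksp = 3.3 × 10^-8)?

Pb3(PO4)2

Each salt begins to precipitate when Q = Ksp, i.e. when [Pb^2+] reaches its threshold.
For Pb3(PO4)2: 5.4 × 10^-43 = (0.071)^2 × [Pb^2+]^3  ⇒  [Pb^2+] = 4.7 × 10^-14 M.
For PbSO4: 3.3 × 10^-8 = 0.035 × [Pb^2+]  ⇒  [Pb^2+] = 9.4 × 10^-7 M.
The salt with the lower threshold [Pb^2+] precipitates first: Pb3(PO4)2.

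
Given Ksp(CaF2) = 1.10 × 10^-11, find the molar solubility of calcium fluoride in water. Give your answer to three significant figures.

CaF2(s) ⇌ Ca^2+ + 2 F^-
Ksp = [Ca^2+][F^-]^2
With molar solubility s: [Ca^2+] = s, [F^-] = 2s.
So Ksp = s × (2s)^2 = 4s^3
s = (1.10 × 10^-11 / 4)^(1/3) = 1.40 x 10^-4 M

s = 1.40 x 10^-4 M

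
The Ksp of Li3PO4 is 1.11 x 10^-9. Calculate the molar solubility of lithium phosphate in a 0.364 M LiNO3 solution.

s ≈ 2.30 × 10^-8 M

Li3PO4(s) ⇌ 3 Li^+ + PO4^3-
Ksp = [Li^+]^3[PO4^3-]
Let s be the molar solubility in this solution. [Li^+] = 0.364 + 3s ≈ 0.364, [PO4^3-] = s (Ksp is small, so little additional dissolves).
Ksp ≈ (0.364)^3 × s
s = 2.30 x 10^-8 M
Check: 3s = 6.9 × 10^-8 ≪ 0.364, so the approximation is valid.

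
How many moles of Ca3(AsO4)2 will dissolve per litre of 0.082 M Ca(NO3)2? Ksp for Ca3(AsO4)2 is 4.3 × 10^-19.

s ≈ 1.4 × 10^-8 M

Ca3(AsO4)2(s) ⇌ 3 Ca^2+ + 2 AsO4^3-
Ksp = [Ca^2+]^3[AsO4^3-]^2
Let s be the molar solubility in this solution. [Ca^2+] = 0.082 + 3s ≈ 0.082, [AsO4^3-] = 2s (Ksp is small, so little additional dissolves).
Ksp ≈ (0.082)^3 × (2s)^2
s = 1.4 × 10^-8 M
Check: 3s = 4.2 × 10^-8 ≪ 0.082, so the approximation is valid.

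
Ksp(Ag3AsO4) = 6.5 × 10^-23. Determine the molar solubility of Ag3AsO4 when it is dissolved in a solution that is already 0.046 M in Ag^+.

Ag3AsO4(s) <=> 3 Ag^+ + AsO4^3-
Ksp = [Ag^+]^3[AsO4^3-]
Let s be the molar solubility in this solution. [Ag^+] = 0.046 + 3s ≈ 0.046, [AsO4^3-] = s (Ksp is small, so little additional dissolves).
Ksp ≈ (0.046)^3 × s
s = 6.7 × 10^-19 M
Check: 3s = 2.0 × 10^-18 ≪ 0.046, so the approximation is valid.

6.7 × 10^-19 M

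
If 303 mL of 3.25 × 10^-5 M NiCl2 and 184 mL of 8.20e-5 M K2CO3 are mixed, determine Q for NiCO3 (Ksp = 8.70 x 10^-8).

Q = 6.26 x 10^-10

Total volume = 303 + 184 = 487 mL.
[Ni^2+] = 3.25 x 10^-5 × (303/487) = 2.022 x 10^-5 M
[CO3^2-] = 8.20 × 10^-5 × (184/487) = 3.098 x 10^-5 M
NiCO3(s) ⇌ Ni^2+(aq) + CO3^2-(aq), so Q = [Ni^2+][CO3^2-]
Q = (2.022 × 10^-5)(3.098 × 10^-5) = 6.26 × 10^-10
Q < Ksp, so no precipitate of NiCO3 forms.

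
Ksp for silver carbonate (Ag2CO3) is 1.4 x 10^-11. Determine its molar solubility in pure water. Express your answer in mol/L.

s = 1.5 x 10^-4 M

Ag2CO3(s) ⇌ 2 Ag^+(aq) + CO3^2-(aq)
Ksp = [Ag^+]^2[CO3^2-]
If s mol/L of Ag2CO3 dissolves, [Ag^+] = 2s and [CO3^2-] = s.
So Ksp = (2s)^2 × s = 4s^3
s^3 = 1.4 x 10^-11 / 4, so s = 1.5 x 10^-4 M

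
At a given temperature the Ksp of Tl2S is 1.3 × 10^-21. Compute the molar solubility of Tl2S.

6.9 x 10^-8 M

Tl2S(s) ⇌ 2 Tl^+(aq) + S^2-(aq)
Ksp = [Tl^+]^2[S^2-]
If s mol/L of Tl2S dissolves, [Tl^+] = 2s and [S^2-] = s.
So Ksp = (2s)^2 × s = 4s^3
Solving, s = (1.3 × 10^-21/4)^(1/3) = 6.9 × 10^-8 M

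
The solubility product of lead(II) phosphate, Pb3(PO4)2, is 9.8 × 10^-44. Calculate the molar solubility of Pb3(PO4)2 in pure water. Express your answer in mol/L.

Pb3(PO4)2(s) ⇌ 3 Pb^2+ + 2 PO4^3-
Ksp = [Pb^2+]^3[PO4^3-]^2
Let s = molar solubility. Then [Pb^2+] = 3s and [PO4^3-] = 2s.
Ksp = (3s)^3(2s)^2 = 108s^5
Solving, s = (9.8 × 10^-44/108)^(1/5) = 9.8 x 10^-10 M

s = 9.8 × 10^-10 M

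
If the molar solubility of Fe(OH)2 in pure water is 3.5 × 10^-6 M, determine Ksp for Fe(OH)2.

1.7 x 10^-16

Fe(OH)2(s) ⇌ Fe^2+ + 2 OH^-
If s mol/L of Fe(OH)2 dissolves, [Fe^2+] = s and [OH^-] = 2s.
Ksp = [Fe^2+][OH^-]^2
Ksp = s(2s)^2 = 4s^3
Ksp = 4 × (3.5 × 10^-6)^3 = 1.7 × 10^-16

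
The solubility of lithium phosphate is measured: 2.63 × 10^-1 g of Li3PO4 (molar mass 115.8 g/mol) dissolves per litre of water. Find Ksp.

Ksp = 7.18e-10

Molar solubility s = (2.63 × 10^-1 g/L) / (115.8 g/mol) = 2.271 × 10^-3 M.
Li3PO4(s) <=> 3 Li^+ + PO4^3-
Let s = molar solubility. Then [Li^+] = 3s and [PO4^3-] = s.
Ksp = [Li^+]^3[PO4^3-]
So Ksp = (3s)^3 × s = 27s^4
With s = 2.271 × 10^-3: Ksp = 7.18 × 10^-10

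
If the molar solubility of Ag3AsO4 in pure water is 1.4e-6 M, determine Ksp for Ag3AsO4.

Ag3AsO4(s) <=> 3 Ag^+(aq) + AsO4^3-(aq)
If s mol/L of Ag3AsO4 dissolves, [Ag^+] = 3s and [AsO4^3-] = s.
Ksp = [Ag^+]^3[AsO4^3-]
Ksp = (3s)^3s = 27s^4
Ksp = 27 × (1.4 × 10^-6)^4 = 1.0 × 10^-22

Ksp ≈ 1.0e-22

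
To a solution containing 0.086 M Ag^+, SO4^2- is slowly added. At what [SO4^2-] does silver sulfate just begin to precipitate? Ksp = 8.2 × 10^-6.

[SO4^2-] = 1.1 × 10^-3 M

Ag2SO4(s) <=> 2 Ag^+ + SO4^2-
Ksp = [Ag^+]^2[SO4^2-]
Precipitation begins when Q = Ksp. With [Ag^+] = 0.086 M:
8.2 × 10^-6 = (0.086)^2 × [SO4^2-]
[SO4^2-] = (8.2 × 10^-6 / 7.40 × 10^-3) = 1.1 × 10^-3 M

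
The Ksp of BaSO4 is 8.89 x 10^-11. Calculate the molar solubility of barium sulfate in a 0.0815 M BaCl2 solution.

BaSO4(s) ⇌ Ba^2+ + SO4^2-
Ksp = [Ba^2+][SO4^2-]
Let s be the molar solubility in this solution. [Ba^2+] = 0.0815 + s ≈ 0.0815, [SO4^2-] = s (common-ion effect: Ba^2+ is already 0.0815 M).
Ksp ≈ 0.0815 × s
s = 1.09 x 10^-9 M
Check: s = 1.1 x 10^-9 ≪ 0.0815, so the approximation is valid.

s ≈ 1.09e-9 M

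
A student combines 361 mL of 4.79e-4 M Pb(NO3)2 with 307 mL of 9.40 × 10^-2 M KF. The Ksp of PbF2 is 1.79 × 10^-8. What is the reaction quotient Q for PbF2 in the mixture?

Q ≈ 4.83 x 10^-7

Total volume = 361 + 307 = 668 mL.
[Pb^2+] = 4.79 × 10^-4 × (361/668) = 2.589 × 10^-4 M
[F^-] = 9.40 × 10^-2 × (307/668) = 4.320 × 10^-2 M
PbF2(s) <=> Pb^2+ + 2 F^-, so Q = [Pb^2+][F^-]^2
Q = (2.589 × 10^-4)(4.320 × 10^-2)^2 = 4.83 x 10^-7
Q > Ksp, so PbF2 will precipitate.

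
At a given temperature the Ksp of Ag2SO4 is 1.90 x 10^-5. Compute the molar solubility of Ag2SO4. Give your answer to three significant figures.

s ≈ 1.68e-2 M

Ag2SO4(s) ⇌ 2 Ag^+(aq) + SO4^2-(aq)
Ksp = [Ag^+]^2[SO4^2-]
With molar solubility s: [Ag^+] = 2s, [SO4^2-] = s.
Substituting: Ksp = (2s)^2s = 4s^3
s = (1.90 x 10^-5 / 4)^(1/3) = 1.68 × 10^-2 M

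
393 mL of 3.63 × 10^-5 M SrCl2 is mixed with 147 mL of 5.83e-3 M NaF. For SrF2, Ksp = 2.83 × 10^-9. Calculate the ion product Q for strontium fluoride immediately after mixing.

Q = 6.65 x 10^-11

Total volume = 393 + 147 = 540 mL.
[Sr^2+] = 3.63 × 10^-5 × (393/540) = 2.642 × 10^-5 M
[F^-] = 5.83 x 10^-3 × (147/540) = 1.587 × 10^-3 M
SrF2(s) <=> Sr^2+ + 2 F^-, so Q = [Sr^2+][F^-]^2
Q = (2.642 x 10^-5)(1.587 × 10^-3)^2 = 6.65 x 10^-11
Q < Ksp, so no precipitate of SrF2 forms.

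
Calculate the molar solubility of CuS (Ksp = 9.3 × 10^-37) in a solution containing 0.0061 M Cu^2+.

1.5e-34 M

CuS(s) ⇌ Cu^2+(aq) + S^2-(aq)
Ksp = [Cu^2+][S^2-]
Let s = moles of CuS that dissolve per litre. [Cu^2+] = 0.0061 + s ≈ 0.0061, [S^2-] = s (since the Cu^2+ already present dominates).
Ksp ≈ 0.0061 × s
s = 1.5 × 10^-34 M
Check: s = 1.5 x 10^-34 ≪ 0.0061, so the approximation is valid.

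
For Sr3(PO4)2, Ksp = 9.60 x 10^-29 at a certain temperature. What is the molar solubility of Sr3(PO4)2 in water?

s ≈ 9.77 x 10^-7 M

Sr3(PO4)2(s) <=> 3 Sr^2+(aq) + 2 PO4^3-(aq)
Ksp = [Sr^2+]^3[PO4^3-]^2
Let s = molar solubility. Then [Sr^2+] = 3s and [PO4^3-] = 2s.
Ksp = (3s)^3(2s)^2 = 108s^5
s = (9.60 x 10^-29 / 108)^(1/5) = 9.77 × 10^-7 M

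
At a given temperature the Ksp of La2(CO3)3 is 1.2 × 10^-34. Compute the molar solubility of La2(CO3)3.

La2(CO3)3(s) <=> 2 La^3+ + 3 CO3^2-
Ksp = [La^3+]^2[CO3^2-]^3
With molar solubility s: [La^3+] = 2s, [CO3^2-] = 3s.
Ksp = (2s)^2(3s)^3 = 108s^5
s^5 = 1.2 × 10^-34 / 108, so s = 6.4 × 10^-8 M

s ≈ 6.4 × 10^-8 M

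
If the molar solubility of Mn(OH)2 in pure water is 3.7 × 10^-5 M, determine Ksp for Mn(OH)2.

Mn(OH)2(s) <=> Mn^2+ + 2 OH^-
For each mole of Mn(OH)2 that dissolves: [Mn^2+] = s, [OH^-] = 2s.
Ksp = [Mn^2+][OH^-]^2
So Ksp = s × (2s)^2 = 4s^3
Ksp = 4 × (3.7 × 10^-5)^3 = 2.0 × 10^-13

2.0 × 10^-13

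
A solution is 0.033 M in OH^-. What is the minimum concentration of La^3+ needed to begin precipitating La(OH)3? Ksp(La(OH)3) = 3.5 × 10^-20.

La(OH)3(s) <=> La^3+(aq) + 3 OH^-(aq)
Ksp = [La^3+][OH^-]^3
Precipitation begins when Q = Ksp. With [OH^-] = 0.033 M:
3.5 × 10^-20 = (0.033)^3 × [La^3+]
[La^3+] = (3.5 × 10^-20 / 3.59 x 10^-5) = 9.7 x 10^-16 M

9.7 × 10^-16 M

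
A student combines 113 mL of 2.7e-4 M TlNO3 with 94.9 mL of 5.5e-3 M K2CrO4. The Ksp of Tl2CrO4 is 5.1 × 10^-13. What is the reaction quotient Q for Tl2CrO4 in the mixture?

Total volume = 113 + 94.9 = 207.9 mL.
[Tl^+] = 2.7 × 10^-4 × (113/207.9) = 1.47 × 10^-4 M
[CrO4^2-] = 5.5 x 10^-3 × (94.9/207.9) = 2.51 x 10^-3 M
Tl2CrO4(s) ⇌ 2 Tl^+ + CrO4^2-, so Q = [Tl^+]^2[CrO4^2-]
Q = (1.47 × 10^-4)^2(2.51 × 10^-3) = 5.4 × 10^-11
Q > Ksp, so Tl2CrO4 will precipitate.

5.4 × 10^-11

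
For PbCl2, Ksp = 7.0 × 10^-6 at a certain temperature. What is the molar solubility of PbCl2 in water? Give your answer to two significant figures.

s = 0.012 M

PbCl2(s) ⇌ Pb^2+ + 2 Cl^-
Ksp = [Pb^2+][Cl^-]^2
Let s = molar solubility. Then [Pb^2+] = s and [Cl^-] = 2s.
Substituting: Ksp = s(2s)^2 = 4s^3
s^3 = 7.0 × 10^-6 / 4, so s = 1.2 x 10^-2 M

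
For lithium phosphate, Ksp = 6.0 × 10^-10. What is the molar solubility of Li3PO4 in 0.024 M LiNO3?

4.3e-5 M

Li3PO4(s) ⇌ 3 Li^+(aq) + PO4^3-(aq)
Ksp = [Li^+]^3[PO4^3-]
If s mol/L dissolves here, [Li^+] = 0.024 + 3s ≈ 0.024, [PO4^3-] = s (Ksp is small, so little additional dissolves).
Ksp ≈ (0.024)^3 × s
s = 4.3 × 10^-5 M
Check: 3s = 1.3 × 10^-4 ≪ 0.024, so the approximation is valid.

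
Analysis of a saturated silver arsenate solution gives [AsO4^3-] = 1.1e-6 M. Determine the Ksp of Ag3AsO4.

4.0 × 10^-23

Ag3AsO4(s) ⇌ 3 Ag^+ + AsO4^3-
Stoichiometry gives [Ag^+] = (3/1)[AsO4^3-] = 3.30 × 10^-6 M.
Ksp = [Ag^+]^3[AsO4^3-]
Ksp = (3.30 × 10^-6)^3 × 1.1 x 10^-6 = 4.0 x 10^-23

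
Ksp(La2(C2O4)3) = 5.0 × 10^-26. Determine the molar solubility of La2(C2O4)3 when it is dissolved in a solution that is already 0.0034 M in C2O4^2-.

5.6 × 10^-10 M

La2(C2O4)3(s) ⇌ 2 La^3+ + 3 C2O4^2-
Ksp = [La^3+]^2[C2O4^2-]^3
Let s = moles of La2(C2O4)3 that dissolve per litre. [La^3+] = 2s, [C2O4^2-] = 0.0034 + 3s ≈ 0.0034 (common-ion effect: C2O4^2- is already 0.0034 M).
Ksp ≈ (2s)^2 × (0.0034)^3
s = 5.6 × 10^-10 M
Check: 3s = 1.7 × 10^-9 ≪ 0.0034, so the approximation is valid.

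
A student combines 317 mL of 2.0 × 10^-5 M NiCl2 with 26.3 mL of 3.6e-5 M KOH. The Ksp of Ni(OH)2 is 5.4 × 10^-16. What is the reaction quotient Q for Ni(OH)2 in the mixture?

Q = 1.4e-16

Total volume = 317 + 26.3 = 343.3 mL.
[Ni^2+] = 2.0 x 10^-5 × (317/343.3) = 1.85 × 10^-5 M
[OH^-] = 3.6 × 10^-5 × (26.3/343.3) = 2.76 × 10^-6 M
Ni(OH)2(s) <=> Ni^2+(aq) + 2 OH^-(aq), so Q = [Ni^2+][OH^-]^2
Q = (1.85 × 10^-5)(2.76 x 10^-6)^2 = 1.4 x 10^-16
Q < Ksp, so no precipitate of Ni(OH)2 forms.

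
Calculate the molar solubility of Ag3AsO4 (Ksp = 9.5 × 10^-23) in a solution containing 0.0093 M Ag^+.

s ≈ 1.2 × 10^-16 M

Ag3AsO4(s) ⇌ 3 Ag^+ + AsO4^3-
Ksp = [Ag^+]^3[AsO4^3-]
Let s = moles of Ag3AsO4 that dissolve per litre. [Ag^+] = 0.0093 + 3s ≈ 0.0093, [AsO4^3-] = s (since the Ag^+ already present dominates).
Ksp ≈ (0.0093)^3 × s
s = 1.2 x 10^-16 M
Check: 3s = 3.5 × 10^-16 ≪ 0.0093, so the approximation is valid.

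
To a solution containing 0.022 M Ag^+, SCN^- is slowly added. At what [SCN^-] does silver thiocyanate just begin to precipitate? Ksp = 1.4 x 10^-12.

[SCN^-] = 6.4 × 10^-11 M

AgSCN(s) ⇌ Ag^+(aq) + SCN^-(aq)
Ksp = [Ag^+][SCN^-]
Precipitation begins when Q = Ksp. With [Ag^+] = 0.022 M:
1.4 x 10^-12 = (0.022) × [SCN^-]
[SCN^-] = (1.4 x 10^-12 / 2.2 × 10^-2) = 6.4 × 10^-11 M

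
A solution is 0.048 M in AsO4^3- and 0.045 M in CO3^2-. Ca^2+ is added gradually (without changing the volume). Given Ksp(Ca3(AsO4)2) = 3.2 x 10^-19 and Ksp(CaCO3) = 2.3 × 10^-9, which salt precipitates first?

CaCO3

Precipitation of each salt starts when its ion product equals its Ksp.
For Ca3(AsO4)2: 3.2 x 10^-19 = (0.048)^2 × [Ca^2+]^3  ⇒  [Ca^2+] = 5.2 x 10^-6 M.
For CaCO3: 2.3 × 10^-9 = 0.045 × [Ca^2+]  ⇒  [Ca^2+] = 5.1 × 10^-8 M.
The salt with the lower threshold [Ca^2+] precipitates first: CaCO3.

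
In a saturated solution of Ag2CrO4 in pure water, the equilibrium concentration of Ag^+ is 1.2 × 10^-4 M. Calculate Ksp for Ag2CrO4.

Ksp ≈ 8.6 x 10^-13

Ag2CrO4(s) <=> 2 Ag^+ + CrO4^2-
Stoichiometry gives [CrO4^2-] = (1/2)[Ag^+] = 6.00 × 10^-5 M.
Ksp = [Ag^+]^2[CrO4^2-]
Ksp = (1.2 x 10^-4)^2 × 6.00 × 10^-5 = 8.6 × 10^-13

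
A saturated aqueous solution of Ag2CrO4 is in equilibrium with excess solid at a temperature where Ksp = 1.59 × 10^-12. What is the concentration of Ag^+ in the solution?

[Ag^+] = 1.47 × 10^-4 M

Ag2CrO4(s) <=> 2 Ag^+(aq) + CrO4^2-(aq)
Ksp = [Ag^+]^2[CrO4^2-]
With molar solubility s: [Ag^+] = 2s, [CrO4^2-] = s.
So Ksp = (2s)^2 × s = 4s^3
Solving, s = (1.59 × 10^-12/4)^(1/3) = 7.353 x 10^-5 M
[Ag^+] = 2s = 1.47 x 10^-4 M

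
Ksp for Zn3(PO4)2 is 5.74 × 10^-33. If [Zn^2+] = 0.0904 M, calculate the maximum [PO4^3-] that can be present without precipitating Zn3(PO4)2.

Zn3(PO4)2(s) ⇌ 3 Zn^2+ + 2 PO4^3-
Ksp = [Zn^2+]^3[PO4^3-]^2
Precipitation begins when Q = Ksp. With [Zn^2+] = 0.0904 M:
5.74 × 10^-33 = (0.0904)^3 × [PO4^3-]^2
[PO4^3-] = (5.74 × 10^-33 / 7.388 × 10^-4)^(1/2) = 2.79 x 10^-15 M

[PO4^3-] = 2.79e-15 M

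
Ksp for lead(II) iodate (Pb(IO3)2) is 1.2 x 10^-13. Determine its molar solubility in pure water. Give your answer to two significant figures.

Pb(IO3)2(s) ⇌ Pb^2+(aq) + 2 IO3^-(aq)
Ksp = [Pb^2+][IO3^-]^2
If s mol/L of Pb(IO3)2 dissolves, [Pb^2+] = s and [IO3^-] = 2s.
Ksp = s(2s)^2 = 4s^3
Solving, s = (1.2 x 10^-13/4)^(1/3) = 3.1 × 10^-5 M

3.1 x 10^-5 M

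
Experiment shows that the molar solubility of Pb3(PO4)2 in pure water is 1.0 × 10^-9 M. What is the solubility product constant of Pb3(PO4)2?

Pb3(PO4)2(s) ⇌ 3 Pb^2+ + 2 PO4^3-
Let s = molar solubility. Then [Pb^2+] = 3s and [PO4^3-] = 2s.
Ksp = [Pb^2+]^3[PO4^3-]^2
Ksp = (3s)^3(2s)^2 = 108s^5
Ksp = 108 × (1.0 x 10^-9)^5 = 1.1 x 10^-43

Ksp ≈ 1.1e-43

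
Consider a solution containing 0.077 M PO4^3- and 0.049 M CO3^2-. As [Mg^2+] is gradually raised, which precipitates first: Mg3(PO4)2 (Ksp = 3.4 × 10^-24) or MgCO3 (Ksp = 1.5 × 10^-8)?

Precipitation of each salt starts when its ion product equals its Ksp.
For Mg3(PO4)2: 3.4 × 10^-24 = (0.077)^2 × [Mg^2+]^3  ⇒  [Mg^2+] = 8.3 × 10^-8 M.
For MgCO3: 1.5 × 10^-8 = 0.049 × [Mg^2+]  ⇒  [Mg^2+] = 3.1 x 10^-7 M.
The salt with the lower threshold [Mg^2+] precipitates first: Mg3(PO4)2.

Mg3(PO4)2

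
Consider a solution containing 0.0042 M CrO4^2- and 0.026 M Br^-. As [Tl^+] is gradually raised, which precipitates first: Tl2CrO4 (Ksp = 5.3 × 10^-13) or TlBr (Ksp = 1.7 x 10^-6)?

Each salt begins to precipitate when Q = Ksp, i.e. when [Tl^+] reaches its threshold.
For Tl2CrO4: 5.3 × 10^-13 = 0.0042 × [Tl^+]^2  ⇒  [Tl^+] = 1.1 x 10^-5 M.
For TlBr: 1.7 x 10^-6 = 0.026 × [Tl^+]  ⇒  [Tl^+] = 6.5 × 10^-5 M.
The salt with the lower threshold [Tl^+] precipitates first: Tl2CrO4.

Tl2CrO4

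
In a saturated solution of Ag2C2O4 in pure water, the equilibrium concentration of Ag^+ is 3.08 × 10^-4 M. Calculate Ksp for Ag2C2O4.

Ksp = 1.46 x 10^-11

Ag2C2O4(s) ⇌ 2 Ag^+(aq) + C2O4^2-(aq)
Stoichiometry gives [C2O4^2-] = (1/2)[Ag^+] = 1.540 × 10^-4 M.
Ksp = [Ag^+]^2[C2O4^2-]
Ksp = (3.08 × 10^-4)^2 × 1.540 × 10^-4 = 1.46 x 10^-11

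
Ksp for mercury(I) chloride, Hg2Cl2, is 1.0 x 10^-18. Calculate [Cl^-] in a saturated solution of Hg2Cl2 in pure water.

Hg2Cl2(s) ⇌ Hg2^2+ + 2 Cl^-
Ksp = [Hg2^2+][Cl^-]^2
With molar solubility s: [Hg2^2+] = s, [Cl^-] = 2s.
So Ksp = s × (2s)^2 = 4s^3
s = (1.0 x 10^-18 / 4)^(1/3) = 6.30 × 10^-7 M
[Cl^-] = 2s = 1.3 x 10^-6 M

[Cl^-] ≈ 1.3 × 10^-6 M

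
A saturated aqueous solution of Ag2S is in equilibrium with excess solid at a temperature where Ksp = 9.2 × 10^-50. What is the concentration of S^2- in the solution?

Ag2S(s) ⇌ 2 Ag^+(aq) + S^2-(aq)
Ksp = [Ag^+]^2[S^2-]
For each mole of Ag2S that dissolves: [Ag^+] = 2s, [S^2-] = s.
So Ksp = (2s)^2 × s = 4s^3
s^3 = 9.2 × 10^-50 / 4, so s = 2.84 x 10^-17 M
[S^2-] = s = 2.8 × 10^-17 M

[S^2-] ≈ 2.8 × 10^-17 M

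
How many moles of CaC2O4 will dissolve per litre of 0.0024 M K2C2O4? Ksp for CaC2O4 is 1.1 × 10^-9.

CaC2O4(s) <=> Ca^2+ + C2O4^2-
Ksp = [Ca^2+][C2O4^2-]
Let s be the molar solubility in this solution. [Ca^2+] = s, [C2O4^2-] = 0.0024 + s ≈ 0.0024 (common-ion effect: C2O4^2- is already 0.0024 M).
Ksp ≈ s × 0.0024
s = 4.6 × 10^-7 M
Check: s = 4.6 × 10^-7 ≪ 0.0024, so the approximation is valid.

4.6 × 10^-7 M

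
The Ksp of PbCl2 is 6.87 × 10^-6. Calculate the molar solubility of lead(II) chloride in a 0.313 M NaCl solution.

7.01 x 10^-5 M

PbCl2(s) ⇌ Pb^2+(aq) + 2 Cl^-(aq)
Ksp = [Pb^2+][Cl^-]^2
If s mol/L dissolves here, [Pb^2+] = s, [Cl^-] = 0.313 + 2s ≈ 0.313 (Ksp is small, so little additional dissolves).
Ksp ≈ s × (0.313)^2
s = 7.01 × 10^-5 M
Check: 2s = 1.4 × 10^-4 ≪ 0.313, so the approximation is valid.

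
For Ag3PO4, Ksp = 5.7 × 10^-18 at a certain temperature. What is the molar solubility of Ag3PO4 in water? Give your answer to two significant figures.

s ≈ 2.1 × 10^-5 M

Ag3PO4(s) ⇌ 3 Ag^+(aq) + PO4^3-(aq)
Ksp = [Ag^+]^3[PO4^3-]
If s mol/L of Ag3PO4 dissolves, [Ag^+] = 3s and [PO4^3-] = s.
So Ksp = (3s)^3 × s = 27s^4
s = (5.7 × 10^-18 / 27)^(1/4) = 2.1 × 10^-5 M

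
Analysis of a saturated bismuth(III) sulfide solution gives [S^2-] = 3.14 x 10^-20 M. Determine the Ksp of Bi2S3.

Bi2S3(s) ⇌ 2 Bi^3+(aq) + 3 S^2-(aq)
Stoichiometry gives [Bi^3+] = (2/3)[S^2-] = 2.093 × 10^-20 M.
Ksp = [Bi^3+]^2[S^2-]^3
Ksp = (2.093 × 10^-20)^2 × (3.14 x 10^-20)^3 = 1.36 × 10^-98

1.36 × 10^-98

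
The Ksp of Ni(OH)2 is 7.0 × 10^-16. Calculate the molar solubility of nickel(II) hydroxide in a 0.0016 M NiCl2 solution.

Ni(OH)2(s) ⇌ Ni^2+ + 2 OH^-
Ksp = [Ni^2+][OH^-]^2
Let s = moles of Ni(OH)2 that dissolve per litre. [Ni^2+] = 0.0016 + s ≈ 0.0016, [OH^-] = 2s (since Ni^2+ from NiCl2 dominates).
Ksp ≈ 0.0016 × (2s)^2
s = 3.3 x 10^-7 M
Check: s = 3.3 x 10^-7 ≪ 0.0016, so the approximation is valid.

3.3e-7 M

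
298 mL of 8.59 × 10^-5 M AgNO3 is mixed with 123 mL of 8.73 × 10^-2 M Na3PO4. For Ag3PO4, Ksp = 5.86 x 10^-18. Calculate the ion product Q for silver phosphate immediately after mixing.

Q ≈ 5.73 × 10^-15

Total volume = 298 + 123 = 421 mL.
[Ag^+] = 8.59 × 10^-5 × (298/421) = 6.080 × 10^-5 M
[PO4^3-] = 8.73 × 10^-2 × (123/421) = 2.551 x 10^-2 M
Ag3PO4(s) <=> 3 Ag^+ + PO4^3-, so Q = [Ag^+]^3[PO4^3-]
Q = (6.080 × 10^-5)^3(2.551 × 10^-2) = 5.73 × 10^-15
Q > Ksp, so Ag3PO4 will precipitate.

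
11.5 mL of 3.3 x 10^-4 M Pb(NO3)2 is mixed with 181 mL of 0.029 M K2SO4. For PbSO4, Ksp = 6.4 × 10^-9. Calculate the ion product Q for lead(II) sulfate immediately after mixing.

5.4e-7

Total volume = 11.5 + 181 = 192.5 mL.
[Pb^2+] = 3.3 × 10^-4 × (11.5/192.5) = 1.97 × 10^-5 M
[SO4^2-] = 2.9 × 10^-2 × (181/192.5) = 2.73 x 10^-2 M
PbSO4(s) ⇌ Pb^2+(aq) + SO4^2-(aq), so Q = [Pb^2+][SO4^2-]
Q = (1.97 x 10^-5)(2.73 x 10^-2) = 5.4 × 10^-7
Q > Ksp, so PbSO4 will precipitate.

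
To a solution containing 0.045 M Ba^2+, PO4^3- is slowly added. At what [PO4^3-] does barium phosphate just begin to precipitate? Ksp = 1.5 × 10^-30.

1.3 × 10^-13 M

Ba3(PO4)2(s) <=> 3 Ba^2+ + 2 PO4^3-
Ksp = [Ba^2+]^3[PO4^3-]^2
Precipitation begins when Q = Ksp. With [Ba^2+] = 0.045 M:
1.5 × 10^-30 = (0.045)^3 × [PO4^3-]^2
[PO4^3-] = (1.5 × 10^-30 / 9.11 × 10^-5)^(1/2) = 1.3 × 10^-13 M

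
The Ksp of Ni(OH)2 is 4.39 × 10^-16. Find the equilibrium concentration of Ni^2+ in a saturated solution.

4.79 × 10^-6 M

Ni(OH)2(s) ⇌ Ni^2+(aq) + 2 OH^-(aq)
Ksp = [Ni^2+][OH^-]^2
With molar solubility s: [Ni^2+] = s, [OH^-] = 2s.
So Ksp = s × (2s)^2 = 4s^3
s = (4.39 × 10^-16 / 4)^(1/3) = 4.788 x 10^-6 M
[Ni^2+] = s = 4.79 × 10^-6 M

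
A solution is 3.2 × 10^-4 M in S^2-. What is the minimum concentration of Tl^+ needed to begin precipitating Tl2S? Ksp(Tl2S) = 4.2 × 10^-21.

3.6 × 10^-9 M

Tl2S(s) ⇌ 2 Tl^+ + S^2-
Ksp = [Tl^+]^2[S^2-]
Precipitation begins when Q = Ksp. With [S^2-] = 3.2 × 10^-4 M:
4.2 × 10^-21 = (3.2 × 10^-4) × [Tl^+]^2
[Tl^+] = (4.2 × 10^-21 / 3.2 × 10^-4)^(1/2) = 3.6 × 10^-9 M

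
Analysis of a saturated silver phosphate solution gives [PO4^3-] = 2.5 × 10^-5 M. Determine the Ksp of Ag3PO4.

Ksp = 1.1 × 10^-17

Ag3PO4(s) ⇌ 3 Ag^+ + PO4^3-
Stoichiometry gives [Ag^+] = (3/1)[PO4^3-] = 7.50 × 10^-5 M.
Ksp = [Ag^+]^3[PO4^3-]
Ksp = (7.50 x 10^-5)^3 × 2.5 x 10^-5 = 1.1 x 10^-17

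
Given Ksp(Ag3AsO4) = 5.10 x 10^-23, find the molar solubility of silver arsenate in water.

Ag3AsO4(s) ⇌ 3 Ag^+ + AsO4^3-
Ksp = [Ag^+]^3[AsO4^3-]
For each mole of Ag3AsO4 that dissolves: [Ag^+] = 3s, [AsO4^3-] = s.
Ksp = (3s)^3s = 27s^4
Solving, s = (5.10 x 10^-23/27)^(1/4) = 1.17 x 10^-6 M

1.17 × 10^-6 M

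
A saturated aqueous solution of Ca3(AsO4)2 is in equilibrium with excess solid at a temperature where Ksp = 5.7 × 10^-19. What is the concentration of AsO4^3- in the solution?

1.8 x 10^-4 M

Ca3(AsO4)2(s) <=> 3 Ca^2+ + 2 AsO4^3-
Ksp = [Ca^2+]^3[AsO4^3-]^2
Let s = molar solubility. Then [Ca^2+] = 3s and [AsO4^3-] = 2s.
Substituting: Ksp = (3s)^3(2s)^2 = 108s^5
Solving, s = (5.7 × 10^-19/108)^(1/5) = 8.80 × 10^-5 M
[AsO4^3-] = 2s = 1.8 x 10^-4 M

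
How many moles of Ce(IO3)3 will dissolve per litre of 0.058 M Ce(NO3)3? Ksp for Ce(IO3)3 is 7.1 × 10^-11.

s = 3.6e-4 M

Ce(IO3)3(s) ⇌ Ce^3+ + 3 IO3^-
Ksp = [Ce^3+][IO3^-]^3
Let s be the molar solubility in this solution. [Ce^3+] = 0.058 + s ≈ 0.058, [IO3^-] = 3s (since Ce^3+ from Ce(NO3)3 dominates).
Ksp ≈ 0.058 × (3s)^3
s = 3.6 x 10^-4 M
Check: s = 3.6 × 10^-4 ≪ 0.058, so the approximation is valid.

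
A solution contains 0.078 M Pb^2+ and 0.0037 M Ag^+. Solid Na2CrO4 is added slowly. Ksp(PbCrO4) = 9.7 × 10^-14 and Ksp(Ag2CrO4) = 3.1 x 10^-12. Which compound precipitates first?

Precipitation of each salt starts when its ion product equals its Ksp.
For PbCrO4: 9.7 × 10^-14 = 0.078 × [CrO4^2-]  ⇒  [CrO4^2-] = 1.2 x 10^-12 M.
For Ag2CrO4: 3.1 x 10^-12 = (0.0037)^2 × [CrO4^2-]  ⇒  [CrO4^2-] = 2.3 × 10^-7 M.
The salt with the lower threshold [CrO4^2-] precipitates first: PbCrO4.

PbCrO4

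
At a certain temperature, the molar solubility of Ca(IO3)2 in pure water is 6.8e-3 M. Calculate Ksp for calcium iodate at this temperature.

Ca(IO3)2(s) ⇌ Ca^2+(aq) + 2 IO3^-(aq)
With molar solubility s: [Ca^2+] = s, [IO3^-] = 2s.
Ksp = [Ca^2+][IO3^-]^2
Ksp = s(2s)^2 = 4s^3
With s = 6.8 × 10^-3: Ksp = 1.3 x 10^-6

1.3 x 10^-6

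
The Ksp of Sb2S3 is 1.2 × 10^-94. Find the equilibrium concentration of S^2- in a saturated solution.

Sb2S3(s) <=> 2 Sb^3+ + 3 S^2-
Ksp = [Sb^3+]^2[S^2-]^3
For each mole of Sb2S3 that dissolves: [Sb^3+] = 2s, [S^2-] = 3s.
Ksp = (2s)^2(3s)^3 = 108s^5
Solving, s = (1.2 × 10^-94/108)^(1/5) = 6.44 × 10^-20 M
[S^2-] = 3s = 1.9 × 10^-19 M

[S^2-] = 1.9e-19 M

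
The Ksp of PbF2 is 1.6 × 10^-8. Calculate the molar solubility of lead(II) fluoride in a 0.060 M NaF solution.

PbF2(s) <=> Pb^2+ + 2 F^-
Ksp = [Pb^2+][F^-]^2
Let s = moles of PbF2 that dissolve per litre. [Pb^2+] = s, [F^-] = 0.060 + 2s ≈ 0.060 (common-ion effect: F^- is already 0.060 M).
Ksp ≈ s × (0.060)^2
s = 4.4 x 10^-6 M
Check: 2s = 8.9 × 10^-6 ≪ 0.060, so the approximation is valid.

4.4e-6 M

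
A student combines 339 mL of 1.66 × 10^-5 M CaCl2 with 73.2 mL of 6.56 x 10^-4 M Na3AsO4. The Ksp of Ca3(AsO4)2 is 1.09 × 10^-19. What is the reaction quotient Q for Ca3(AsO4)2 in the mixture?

Total volume = 339 + 73.2 = 412.2 mL.
[Ca^2+] = 1.66 x 10^-5 × (339/412.2) = 1.365 x 10^-5 M
[AsO4^3-] = 6.56 × 10^-4 × (73.2/412.2) = 1.165 × 10^-4 M
Ca3(AsO4)2(s) ⇌ 3 Ca^2+ + 2 AsO4^3-, so Q = [Ca^2+]^3[AsO4^3-]^2
Q = (1.365 x 10^-5)^3(1.165 x 10^-4)^2 = 3.45 × 10^-23
Q < Ksp, so no precipitate of Ca3(AsO4)2 forms.

Q ≈ 3.45 x 10^-23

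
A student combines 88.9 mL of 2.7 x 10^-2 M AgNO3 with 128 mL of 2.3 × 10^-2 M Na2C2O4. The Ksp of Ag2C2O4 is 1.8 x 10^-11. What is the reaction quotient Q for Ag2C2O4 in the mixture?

Total volume = 88.9 + 128 = 216.9 mL.
[Ag^+] = 2.7 x 10^-2 × (88.9/216.9) = 1.11 x 10^-2 M
[C2O4^2-] = 2.3 x 10^-2 × (128/216.9) = 1.36 × 10^-2 M
Ag2C2O4(s) ⇌ 2 Ag^+ + C2O4^2-, so Q = [Ag^+]^2[C2O4^2-]
Q = (1.11 × 10^-2)^2(1.36 x 10^-2) = 1.7 x 10^-6
Q > Ksp, so Ag2C2O4 will precipitate.

Q ≈ 1.7 x 10^-6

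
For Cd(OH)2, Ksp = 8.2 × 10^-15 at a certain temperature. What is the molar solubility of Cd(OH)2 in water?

1.3 × 10^-5 M

Cd(OH)2(s) ⇌ Cd^2+(aq) + 2 OH^-(aq)
Ksp = [Cd^2+][OH^-]^2
With molar solubility s: [Cd^2+] = s, [OH^-] = 2s.
Substituting: Ksp = s(2s)^2 = 4s^3
Solving, s = (8.2 × 10^-15/4)^(1/3) = 1.3 × 10^-5 M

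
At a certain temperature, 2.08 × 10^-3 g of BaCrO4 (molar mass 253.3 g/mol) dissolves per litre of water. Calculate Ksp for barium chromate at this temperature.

Molar solubility s = (2.08 × 10^-3 g/L) / (253.3 g/mol) = 8.212 × 10^-6 M.
BaCrO4(s) ⇌ Ba^2+(aq) + CrO4^2-(aq)
For each mole of BaCrO4 that dissolves: [Ba^2+] = s, [CrO4^2-] = s.
Ksp = [Ba^2+][CrO4^2-]
Ksp = s^2
Ksp = (8.212 × 10^-6)^2 = 6.74 × 10^-11

Ksp = 6.74 × 10^-11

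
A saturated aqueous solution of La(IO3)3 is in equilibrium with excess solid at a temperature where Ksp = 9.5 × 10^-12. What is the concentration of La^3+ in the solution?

La(IO3)3(s) <=> La^3+(aq) + 3 IO3^-(aq)
Ksp = [La^3+][IO3^-]^3
If s mol/L of La(IO3)3 dissolves, [La^3+] = s and [IO3^-] = 3s.
Ksp = s(3s)^3 = 27s^4
s = (9.5 × 10^-12 / 27)^(1/4) = 7.70 x 10^-4 M
[La^3+] = s = 7.7 × 10^-4 M

[La^3+] = 7.7 × 10^-4 M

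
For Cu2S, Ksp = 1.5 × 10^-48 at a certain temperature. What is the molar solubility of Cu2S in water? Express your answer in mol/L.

7.2e-17 M

Cu2S(s) <=> 2 Cu^+ + S^2-
Ksp = [Cu^+]^2[S^2-]
For each mole of Cu2S that dissolves: [Cu^+] = 2s, [S^2-] = s.
Substituting: Ksp = (2s)^2s = 4s^3
Solving, s = (1.5 × 10^-48/4)^(1/3) = 7.2 × 10^-17 M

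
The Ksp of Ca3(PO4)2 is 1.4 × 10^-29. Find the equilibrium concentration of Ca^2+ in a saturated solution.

Ca3(PO4)2(s) ⇌ 3 Ca^2+ + 2 PO4^3-
Ksp = [Ca^2+]^3[PO4^3-]^2
Let s = molar solubility. Then [Ca^2+] = 3s and [PO4^3-] = 2s.
So Ksp = (3s)^3 × (2s)^2 = 108s^5
Solving, s = (1.4 × 10^-29/108)^(1/5) = 6.65 × 10^-7 M
[Ca^2+] = 3s = 2.0 × 10^-6 M

[Ca^2+] ≈ 2.0e-6 M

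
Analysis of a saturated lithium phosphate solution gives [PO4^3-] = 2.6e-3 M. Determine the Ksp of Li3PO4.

Li3PO4(s) <=> 3 Li^+(aq) + PO4^3-(aq)
Stoichiometry gives [Li^+] = (3/1)[PO4^3-] = 7.80 x 10^-3 M.
Ksp = [Li^+]^3[PO4^3-]
Ksp = (7.80 × 10^-3)^3 × 2.6 x 10^-3 = 1.2 x 10^-9

Ksp = 1.2e-9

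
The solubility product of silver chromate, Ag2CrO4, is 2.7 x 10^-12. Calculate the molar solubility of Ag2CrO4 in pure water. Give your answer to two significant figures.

s ≈ 8.8 x 10^-5 M

Ag2CrO4(s) ⇌ 2 Ag^+(aq) + CrO4^2-(aq)
Ksp = [Ag^+]^2[CrO4^2-]
If s mol/L of Ag2CrO4 dissolves, [Ag^+] = 2s and [CrO4^2-] = s.
Ksp = (2s)^2s = 4s^3
Solving, s = (2.7 x 10^-12/4)^(1/3) = 8.8 × 10^-5 M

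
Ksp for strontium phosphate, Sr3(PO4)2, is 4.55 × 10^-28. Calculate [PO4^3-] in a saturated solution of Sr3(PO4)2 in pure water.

Sr3(PO4)2(s) ⇌ 3 Sr^2+ + 2 PO4^3-
Ksp = [Sr^2+]^3[PO4^3-]^2
With molar solubility s: [Sr^2+] = 3s, [PO4^3-] = 2s.
Ksp = (3s)^3(2s)^2 = 108s^5
Solving, s = (4.55 × 10^-28/108)^(1/5) = 1.333 x 10^-6 M
[PO4^3-] = 2s = 2.67 x 10^-6 M

[PO4^3-] = 2.67e-6 M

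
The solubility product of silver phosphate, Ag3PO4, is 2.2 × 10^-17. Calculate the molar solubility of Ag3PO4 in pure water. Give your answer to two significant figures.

3.0e-5 M

Ag3PO4(s) ⇌ 3 Ag^+ + PO4^3-
Ksp = [Ag^+]^3[PO4^3-]
For each mole of Ag3PO4 that dissolves: [Ag^+] = 3s, [PO4^3-] = s.
Substituting: Ksp = (3s)^3s = 27s^4
Solving, s = (2.2 × 10^-17/27)^(1/4) = 3.0 × 10^-5 M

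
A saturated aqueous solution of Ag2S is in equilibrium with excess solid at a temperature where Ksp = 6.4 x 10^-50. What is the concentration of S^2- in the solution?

Ag2S(s) ⇌ 2 Ag^+ + S^2-
Ksp = [Ag^+]^2[S^2-]
With molar solubility s: [Ag^+] = 2s, [S^2-] = s.
Substituting: Ksp = (2s)^2s = 4s^3
Solving, s = (6.4 x 10^-50/4)^(1/3) = 2.52 × 10^-17 M
[S^2-] = s = 2.5 × 10^-17 M

[S^2-] ≈ 2.5 × 10^-17 M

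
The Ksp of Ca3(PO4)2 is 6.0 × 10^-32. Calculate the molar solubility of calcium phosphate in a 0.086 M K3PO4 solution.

Ca3(PO4)2(s) <=> 3 Ca^2+(aq) + 2 PO4^3-(aq)
Ksp = [Ca^2+]^3[PO4^3-]^2
Let s be the molar solubility in this solution. [Ca^2+] = 3s, [PO4^3-] = 0.086 + 2s ≈ 0.086 (Ksp is small, so little additional dissolves).
Ksp ≈ (3s)^3 × (0.086)^2
s = 6.7 x 10^-11 M
Check: 2s = 1.3 × 10^-10 ≪ 0.086, so the approximation is valid.

s = 6.7 × 10^-11 M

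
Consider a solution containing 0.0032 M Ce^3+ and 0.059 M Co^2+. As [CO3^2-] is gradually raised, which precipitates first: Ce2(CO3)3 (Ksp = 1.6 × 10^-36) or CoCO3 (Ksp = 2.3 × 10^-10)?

Ce2(CO3)3

Precipitation of each salt starts when its ion product equals its Ksp.
For Ce2(CO3)3: 1.6 × 10^-36 = (0.0032)^2 × [CO3^2-]^3  ⇒  [CO3^2-] = 5.4 × 10^-11 M.
For CoCO3: 2.3 × 10^-10 = 0.059 × [CO3^2-]  ⇒  [CO3^2-] = 3.9 x 10^-9 M.
The salt with the lower threshold [CO3^2-] precipitates first: Ce2(CO3)3.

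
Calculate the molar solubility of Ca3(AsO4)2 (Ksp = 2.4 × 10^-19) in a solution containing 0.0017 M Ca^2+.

3.5 × 10^-6 M

Ca3(AsO4)2(s) ⇌ 3 Ca^2+(aq) + 2 AsO4^3-(aq)
Ksp = [Ca^2+]^3[AsO4^3-]^2
If s mol/L dissolves here, [Ca^2+] = 0.0017 + 3s ≈ 0.0017, [AsO4^3-] = 2s (common-ion effect: Ca^2+ is already 0.0017 M).
Ksp ≈ (0.0017)^3 × (2s)^2
s = 3.5 × 10^-6 M
Check: 3s = 1.0 × 10^-5 ≪ 0.0017, so the approximation is valid.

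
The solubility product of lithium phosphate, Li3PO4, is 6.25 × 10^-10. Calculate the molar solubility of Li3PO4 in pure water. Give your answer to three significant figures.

Li3PO4(s) ⇌ 3 Li^+(aq) + PO4^3-(aq)
Ksp = [Li^+]^3[PO4^3-]
For each mole of Li3PO4 that dissolves: [Li^+] = 3s, [PO4^3-] = s.
Ksp = (3s)^3s = 27s^4
s^4 = 6.25 × 10^-10 / 27, so s = 2.19 × 10^-3 M

s = 2.19e-3 M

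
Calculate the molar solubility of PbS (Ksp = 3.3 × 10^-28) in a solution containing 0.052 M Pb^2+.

6.3e-27 M

PbS(s) ⇌ Pb^2+(aq) + S^2-(aq)
Ksp = [Pb^2+][S^2-]
If s mol/L dissolves here, [Pb^2+] = 0.052 + s ≈ 0.052, [S^2-] = s (common-ion effect: Pb^2+ is already 0.052 M).
Ksp ≈ 0.052 × s
s = 6.3 × 10^-27 M
Check: s = 6.3 × 10^-27 ≪ 0.052, so the approximation is valid.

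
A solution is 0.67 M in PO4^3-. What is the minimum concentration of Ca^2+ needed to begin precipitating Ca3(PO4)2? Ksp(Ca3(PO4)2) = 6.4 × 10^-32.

[Ca^2+] = 5.2 × 10^-11 M

Ca3(PO4)2(s) <=> 3 Ca^2+(aq) + 2 PO4^3-(aq)
Ksp = [Ca^2+]^3[PO4^3-]^2
Precipitation begins when Q = Ksp. With [PO4^3-] = 0.67 M:
6.4 × 10^-32 = (0.67)^2 × [Ca^2+]^3
[Ca^2+] = (6.4 × 10^-32 / 4.49 × 10^-1)^(1/3) = 5.2 x 10^-11 M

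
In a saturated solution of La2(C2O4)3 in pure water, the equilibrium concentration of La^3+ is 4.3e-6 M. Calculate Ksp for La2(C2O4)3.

5.0 × 10^-27

La2(C2O4)3(s) ⇌ 2 La^3+ + 3 C2O4^2-
Stoichiometry gives [C2O4^2-] = (3/2)[La^3+] = 6.45 × 10^-6 M.
Ksp = [La^3+]^2[C2O4^2-]^3
Ksp = (4.3 × 10^-6)^2 × (6.45 × 10^-6)^3 = 5.0 x 10^-27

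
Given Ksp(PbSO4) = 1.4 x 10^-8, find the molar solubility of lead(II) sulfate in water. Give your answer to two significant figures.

PbSO4(s) ⇌ Pb^2+ + SO4^2-
Ksp = [Pb^2+][SO4^2-]
Let s = molar solubility. Then [Pb^2+] = s and [SO4^2-] = s.
Ksp = s × s = s^2
s = (1.4 x 10^-8)^(1/2) = 1.2 × 10^-4 M

1.2e-4 M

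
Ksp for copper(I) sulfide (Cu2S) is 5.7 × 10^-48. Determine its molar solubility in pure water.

s = 1.1 × 10^-16 M

Cu2S(s) <=> 2 Cu^+ + S^2-
Ksp = [Cu^+]^2[S^2-]
If s mol/L of Cu2S dissolves, [Cu^+] = 2s and [S^2-] = s.
So Ksp = (2s)^2 × s = 4s^3
s^3 = 5.7 × 10^-48 / 4, so s = 1.1 x 10^-16 M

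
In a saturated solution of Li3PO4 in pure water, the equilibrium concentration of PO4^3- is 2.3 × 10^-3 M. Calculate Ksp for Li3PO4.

Li3PO4(s) <=> 3 Li^+ + PO4^3-
Stoichiometry gives [Li^+] = (3/1)[PO4^3-] = 6.90 × 10^-3 M.
Ksp = [Li^+]^3[PO4^3-]
Ksp = (6.90 × 10^-3)^3 × 2.3 x 10^-3 = 7.6 x 10^-10

7.6 × 10^-10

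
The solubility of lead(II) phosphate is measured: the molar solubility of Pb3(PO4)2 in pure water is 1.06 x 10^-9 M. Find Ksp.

Pb3(PO4)2(s) <=> 3 Pb^2+(aq) + 2 PO4^3-(aq)
With molar solubility s: [Pb^2+] = 3s, [PO4^3-] = 2s.
Ksp = [Pb^2+]^3[PO4^3-]^2
Substituting: Ksp = (3s)^3(2s)^2 = 108s^5
Ksp = 108 × (1.06 × 10^-9)^5 = 1.45 × 10^-43

Ksp ≈ 1.45e-43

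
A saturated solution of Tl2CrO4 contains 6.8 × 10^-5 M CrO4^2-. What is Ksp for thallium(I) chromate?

Ksp ≈ 1.3e-12

Tl2CrO4(s) <=> 2 Tl^+ + CrO4^2-
Stoichiometry gives [Tl^+] = (2/1)[CrO4^2-] = 1.36 x 10^-4 M.
Ksp = [Tl^+]^2[CrO4^2-]
Ksp = (1.36 × 10^-4)^2 × 6.8 × 10^-5 = 1.3 × 10^-12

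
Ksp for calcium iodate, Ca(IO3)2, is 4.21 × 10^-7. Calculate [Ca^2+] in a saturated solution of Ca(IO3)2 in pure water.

Ca(IO3)2(s) ⇌ Ca^2+(aq) + 2 IO3^-(aq)
Ksp = [Ca^2+][IO3^-]^2
If s mol/L of Ca(IO3)2 dissolves, [Ca^2+] = s and [IO3^-] = 2s.
Ksp = s(2s)^2 = 4s^3
s = (4.21 × 10^-7 / 4)^(1/3) = 4.721 x 10^-3 M
[Ca^2+] = s = 4.72 x 10^-3 M

4.72e-3 M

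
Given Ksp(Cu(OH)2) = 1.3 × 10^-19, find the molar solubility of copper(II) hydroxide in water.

Cu(OH)2(s) <=> Cu^2+(aq) + 2 OH^-(aq)
Ksp = [Cu^2+][OH^-]^2
Let s = molar solubility. Then [Cu^2+] = s and [OH^-] = 2s.
Substituting: Ksp = s(2s)^2 = 4s^3
s = (1.3 × 10^-19 / 4)^(1/3) = 3.2 x 10^-7 M

s ≈ 3.2 x 10^-7 M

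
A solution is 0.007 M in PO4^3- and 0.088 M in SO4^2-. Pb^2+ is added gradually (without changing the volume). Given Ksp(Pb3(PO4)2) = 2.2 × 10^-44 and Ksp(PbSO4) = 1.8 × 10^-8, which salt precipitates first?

Pb3(PO4)2

Each salt begins to precipitate when Q = Ksp, i.e. when [Pb^2+] reaches its threshold.
For Pb3(PO4)2: 2.2 × 10^-44 = (0.007)^2 × [Pb^2+]^3  ⇒  [Pb^2+] = 7.7 × 10^-14 M.
For PbSO4: 1.8 × 10^-8 = 0.088 × [Pb^2+]  ⇒  [Pb^2+] = 2.0 × 10^-7 M.
The salt with the lower threshold [Pb^2+] precipitates first: Pb3(PO4)2.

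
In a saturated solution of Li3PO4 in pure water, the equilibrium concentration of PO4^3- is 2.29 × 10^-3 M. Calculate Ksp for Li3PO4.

Ksp = 7.43 x 10^-10

Li3PO4(s) <=> 3 Li^+(aq) + PO4^3-(aq)
Stoichiometry gives [Li^+] = (3/1)[PO4^3-] = 6.870 × 10^-3 M.
Ksp = [Li^+]^3[PO4^3-]
Ksp = (6.870 x 10^-3)^3 × 2.29 × 10^-3 = 7.43 × 10^-10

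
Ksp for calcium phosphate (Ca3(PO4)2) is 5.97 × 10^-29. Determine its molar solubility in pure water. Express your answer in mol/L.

Ca3(PO4)2(s) <=> 3 Ca^2+ + 2 PO4^3-
Ksp = [Ca^2+]^3[PO4^3-]^2
Let s = molar solubility. Then [Ca^2+] = 3s and [PO4^3-] = 2s.
Ksp = (3s)^3(2s)^2 = 108s^5
s^5 = 5.97 × 10^-29 / 108, so s = 8.88 × 10^-7 M

s ≈ 8.88 × 10^-7 M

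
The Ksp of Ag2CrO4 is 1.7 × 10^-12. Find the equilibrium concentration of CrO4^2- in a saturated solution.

Ag2CrO4(s) <=> 2 Ag^+ + CrO4^2-
Ksp = [Ag^+]^2[CrO4^2-]
For each mole of Ag2CrO4 that dissolves: [Ag^+] = 2s, [CrO4^2-] = s.
Ksp = (2s)^2s = 4s^3
s^3 = 1.7 × 10^-12 / 4, so s = 7.52 × 10^-5 M
[CrO4^2-] = s = 7.5 × 10^-5 M

7.5 x 10^-5 M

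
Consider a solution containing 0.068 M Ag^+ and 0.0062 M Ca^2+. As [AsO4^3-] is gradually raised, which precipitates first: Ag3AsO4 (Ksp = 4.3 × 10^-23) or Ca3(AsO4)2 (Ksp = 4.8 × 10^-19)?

Ag3AsO4

Each salt begins to precipitate when Q = Ksp, i.e. when [AsO4^3-] reaches its threshold.
For Ag3AsO4: 4.3 × 10^-23 = (0.068)^3 × [AsO4^3-]  ⇒  [AsO4^3-] = 1.4 x 10^-19 M.
For Ca3(AsO4)2: 4.8 × 10^-19 = (0.0062)^3 × [AsO4^3-]^2  ⇒  [AsO4^3-] = 1.4 x 10^-6 M.
The salt with the lower threshold [AsO4^3-] precipitates first: Ag3AsO4.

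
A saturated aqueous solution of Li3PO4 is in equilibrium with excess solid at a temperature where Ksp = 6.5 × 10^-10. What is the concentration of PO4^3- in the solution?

Li3PO4(s) ⇌ 3 Li^+ + PO4^3-
Ksp = [Li^+]^3[PO4^3-]
If s mol/L of Li3PO4 dissolves, [Li^+] = 3s and [PO4^3-] = s.
Substituting: Ksp = (3s)^3s = 27s^4
Solving, s = (6.5 × 10^-10/27)^(1/4) = 2.22 x 10^-3 M
[PO4^3-] = s = 2.2 x 10^-3 M

[PO4^3-] = 2.2 × 10^-3 M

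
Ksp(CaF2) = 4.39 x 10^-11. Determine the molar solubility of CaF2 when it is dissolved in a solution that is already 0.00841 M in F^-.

CaF2(s) <=> Ca^2+ + 2 F^-
Ksp = [Ca^2+][F^-]^2
Let s = moles of CaF2 that dissolve per litre. [Ca^2+] = s, [F^-] = 0.00841 + 2s ≈ 0.00841 (common-ion effect: F^- is already 0.00841 M).
Ksp ≈ s × (0.00841)^2
s = 6.21 × 10^-7 M
Check: 2s = 1.2 x 10^-6 ≪ 0.00841, so the approximation is valid.

s = 6.21 × 10^-7 M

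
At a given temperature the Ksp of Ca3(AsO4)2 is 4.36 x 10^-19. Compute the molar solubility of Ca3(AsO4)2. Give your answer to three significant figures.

s ≈ 8.34 × 10^-5 M

Ca3(AsO4)2(s) ⇌ 3 Ca^2+(aq) + 2 AsO4^3-(aq)
Ksp = [Ca^2+]^3[AsO4^3-]^2
For each mole of Ca3(AsO4)2 that dissolves: [Ca^2+] = 3s, [AsO4^3-] = 2s.
So Ksp = (3s)^3 × (2s)^2 = 108s^5
Solving, s = (4.36 x 10^-19/108)^(1/5) = 8.34 × 10^-5 M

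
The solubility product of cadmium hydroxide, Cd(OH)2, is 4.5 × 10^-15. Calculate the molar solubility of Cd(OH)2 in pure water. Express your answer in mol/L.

Cd(OH)2(s) ⇌ Cd^2+(aq) + 2 OH^-(aq)
Ksp = [Cd^2+][OH^-]^2
For each mole of Cd(OH)2 that dissolves: [Cd^2+] = s, [OH^-] = 2s.
Substituting: Ksp = s(2s)^2 = 4s^3
s^3 = 4.5 × 10^-15 / 4, so s = 1.0 × 10^-5 M

1.0 × 10^-5 M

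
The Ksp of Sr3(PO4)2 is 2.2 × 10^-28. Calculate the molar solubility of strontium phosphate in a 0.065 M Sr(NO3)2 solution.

Sr3(PO4)2(s) ⇌ 3 Sr^2+ + 2 PO4^3-
Ksp = [Sr^2+]^3[PO4^3-]^2
Let s be the molar solubility in this solution. [Sr^2+] = 0.065 + 3s ≈ 0.065, [PO4^3-] = 2s (Ksp is small, so little additional dissolves).
Ksp ≈ (0.065)^3 × (2s)^2
s = 4.5 × 10^-13 M
Check: 3s = 1.3 × 10^-12 ≪ 0.065, so the approximation is valid.

4.5e-13 M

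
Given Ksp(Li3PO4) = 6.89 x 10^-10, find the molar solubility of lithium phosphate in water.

Li3PO4(s) ⇌ 3 Li^+(aq) + PO4^3-(aq)
Ksp = [Li^+]^3[PO4^3-]
Let s = molar solubility. Then [Li^+] = 3s and [PO4^3-] = s.
Substituting: Ksp = (3s)^3s = 27s^4
s = (6.89 x 10^-10 / 27)^(1/4) = 2.25 × 10^-3 M

s ≈ 2.25 × 10^-3 M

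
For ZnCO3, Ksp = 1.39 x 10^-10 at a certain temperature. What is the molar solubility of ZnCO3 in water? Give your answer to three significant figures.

ZnCO3(s) ⇌ Zn^2+(aq) + CO3^2-(aq)
Ksp = [Zn^2+][CO3^2-]
If s mol/L of ZnCO3 dissolves, [Zn^2+] = s and [CO3^2-] = s.
Ksp = (s)(s) = s^2
s = (1.39 x 10^-10)^(1/2) = 1.18 × 10^-5 M

s ≈ 1.18e-5 M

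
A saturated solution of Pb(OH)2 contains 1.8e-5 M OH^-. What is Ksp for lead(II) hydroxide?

Pb(OH)2(s) ⇌ Pb^2+ + 2 OH^-
Stoichiometry gives [Pb^2+] = (1/2)[OH^-] = 9.00 × 10^-6 M.
Ksp = [Pb^2+][OH^-]^2
Ksp = 9.00 × 10^-6 × (1.8 x 10^-5)^2 = 2.9 x 10^-15

Ksp = 2.9 × 10^-15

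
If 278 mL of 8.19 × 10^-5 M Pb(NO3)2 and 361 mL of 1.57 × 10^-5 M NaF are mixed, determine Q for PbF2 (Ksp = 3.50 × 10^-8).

Total volume = 278 + 361 = 639 mL.
[Pb^2+] = 8.19 x 10^-5 × (278/639) = 3.563 × 10^-5 M
[F^-] = 1.57 × 10^-5 × (361/639) = 8.870 × 10^-6 M
PbF2(s) <=> Pb^2+ + 2 F^-, so Q = [Pb^2+][F^-]^2
Q = (3.563 x 10^-5)(8.870 × 10^-6)^2 = 2.80 x 10^-15
Q < Ksp, so no precipitate of PbF2 forms.

2.80 × 10^-15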